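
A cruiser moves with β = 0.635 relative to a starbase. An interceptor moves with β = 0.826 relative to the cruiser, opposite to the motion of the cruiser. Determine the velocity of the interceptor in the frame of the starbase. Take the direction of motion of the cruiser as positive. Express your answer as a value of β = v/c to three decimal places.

β = -0.402

With v = 0.635 and u' = -0.826 (in units of c),
u = (u' + v)/(1 + u'v/c²):
u = (-0.826 + 0.635) / (1 + (-0.826)·0.635) = -0.1910/0.4755 = -0.4017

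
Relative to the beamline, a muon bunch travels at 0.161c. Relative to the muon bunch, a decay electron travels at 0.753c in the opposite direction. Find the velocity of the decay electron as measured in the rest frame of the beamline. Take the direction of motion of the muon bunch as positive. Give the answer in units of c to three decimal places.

With v = 0.161 and u' = -0.753 (in units of c),
u = (u' + v)/(1 + u'v/c²):
u = (-0.753 + 0.161) / (1 + (-0.753)·0.161) = -0.5920/0.8788 = -0.6737

-0.674c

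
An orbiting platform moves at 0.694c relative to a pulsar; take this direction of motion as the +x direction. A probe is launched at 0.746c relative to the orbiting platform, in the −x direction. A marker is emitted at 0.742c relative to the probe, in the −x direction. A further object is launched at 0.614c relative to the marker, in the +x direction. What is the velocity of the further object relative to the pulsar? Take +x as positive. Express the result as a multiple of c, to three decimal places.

-0.334c

Apply u = (u' + v)/(1 + u'v/c²) successively, working outward toward the pulsar.
Start: velocity of the orbiting platform relative to the pulsar = 0.6940c.
Compose with the probe (u' = -0.746 in the orbiting platform frame): u_1 = (-0.746 + 0.694) / (1 + (-0.746)·0.694) = -0.0520/0.4823 = -0.1078.
Compose with the marker (u' = -0.742 in the probe frame): u_2 = (-0.742 + (-0.108)) / (1 + (-0.742)·(-0.108)) = -0.8498/1.0800 = -0.7869.
Compose with the further object (u' = 0.614 in the marker frame): u_3 = (0.614 + (-0.787)) / (1 + 0.614·(-0.787)) = -0.1729/0.5169 = -0.3345.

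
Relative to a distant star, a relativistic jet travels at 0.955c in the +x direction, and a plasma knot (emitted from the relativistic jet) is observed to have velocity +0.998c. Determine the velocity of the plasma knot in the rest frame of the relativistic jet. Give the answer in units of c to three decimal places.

Invert the composition law: u' = (u − v)/(1 − uv/c²).
u' = (0.998 − 0.955) / (1 − (0.998)(0.955)) = 0.0430/0.0469 = 0.9166.

+0.917c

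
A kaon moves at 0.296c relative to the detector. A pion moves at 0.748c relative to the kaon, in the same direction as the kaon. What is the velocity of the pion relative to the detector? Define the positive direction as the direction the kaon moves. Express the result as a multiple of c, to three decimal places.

0.855c

With v = 0.296 and u' = 0.748 (in units of c),
u = (u' + v)/(1 + u'v/c²):
u = (0.748 + 0.296) / (1 + 0.748·0.296) = 1.0440/1.2214 = 0.8548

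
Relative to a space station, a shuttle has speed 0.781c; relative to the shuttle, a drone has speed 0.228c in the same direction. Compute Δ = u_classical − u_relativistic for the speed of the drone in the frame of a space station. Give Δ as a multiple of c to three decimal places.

Galilean: u_cl = 0.228 + 0.781 = 1.0090.
Relativistic: u_rel = (0.228 + 0.781) / (1 + 0.228·0.781) = 1.0090/1.1781 = 0.8565.
Δ = 1.0090 − 0.8565 = 0.1525.
(The classical prediction exceeds c; the relativistic result does not.)

Δ = 0.153c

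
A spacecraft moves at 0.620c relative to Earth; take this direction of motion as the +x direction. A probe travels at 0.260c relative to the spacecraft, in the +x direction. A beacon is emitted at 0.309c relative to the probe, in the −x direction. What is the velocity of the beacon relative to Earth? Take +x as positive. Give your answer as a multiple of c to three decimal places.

+0.586c

Apply u = (u' + v)/(1 + u'v/c²) successively, working outward toward Earth.
Start: velocity of the spacecraft relative to Earth = 0.6200c.
Compose with the probe (u' = 0.260 in the spacecraft frame): u_1 = (0.260 + 0.620) / (1 + 0.260·0.620) = 0.8800/1.1612 = 0.7578.
Compose with the beacon (u' = -0.309 in the probe frame): u_2 = (-0.309 + 0.758) / (1 + (-0.309)·0.758) = 0.4488/0.7658 = 0.5861.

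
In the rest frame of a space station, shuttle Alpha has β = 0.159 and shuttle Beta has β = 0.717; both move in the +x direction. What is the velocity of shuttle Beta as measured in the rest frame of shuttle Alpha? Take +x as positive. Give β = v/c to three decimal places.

β_A = 0.159, β_B = 0.717.
Transform to A's frame with the inverse velocity-addition law: u' = (u − v)/(1 − uv/c²), taking u = β_B and v = β_A.
u' = (0.717 − 0.159) / (1 − (0.159)(0.717)) = 0.5580/0.8860 = 0.6298.

β = +0.630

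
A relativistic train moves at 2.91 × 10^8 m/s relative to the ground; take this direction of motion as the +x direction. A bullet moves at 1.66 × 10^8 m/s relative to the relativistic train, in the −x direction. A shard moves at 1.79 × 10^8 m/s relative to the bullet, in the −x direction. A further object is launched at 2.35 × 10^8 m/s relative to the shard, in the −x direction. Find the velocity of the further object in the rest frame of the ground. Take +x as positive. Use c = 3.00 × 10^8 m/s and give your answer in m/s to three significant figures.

-7.99 × 10^7 m/s

Apply u = (u' + v)/(1 + u'v/c²) successively, working outward toward the ground.
(Dividing each given speed by c = 3.00 × 10^8 m/s to work in units of c.)
Start: velocity of the relativistic train relative to the ground = 0.9700c.
Compose with the bullet (u' = -0.553 in the relativistic train frame): u_1 = (-0.553 + 0.970) / (1 + (-0.553)·0.970) = 0.4167/0.4633 = 0.8994.
Compose with the shard (u' = -0.597 in the bullet frame): u_2 = (-0.597 + 0.899) / (1 + (-0.597)·0.899) = 0.3027/0.4634 = 0.6534.
Compose with the further object (u' = -0.783 in the shard frame): u_3 = (-0.783 + 0.653) / (1 + (-0.783)·0.653) = -0.1300/0.4882 = -0.2662.
So u = -0.2662 × 3.00 × 10^8 m/s.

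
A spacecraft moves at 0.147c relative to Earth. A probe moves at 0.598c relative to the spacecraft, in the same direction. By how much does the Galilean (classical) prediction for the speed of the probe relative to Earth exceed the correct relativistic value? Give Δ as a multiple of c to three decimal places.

Δ = 0.060c

Galilean: u_cl = 0.598 + 0.147 = 0.7450.
Relativistic: u_rel = (0.598 + 0.147) / (1 + 0.598·0.147) = 0.7450/1.0879 = 0.6848.
Δ = 0.7450 − 0.6848 = 0.0602.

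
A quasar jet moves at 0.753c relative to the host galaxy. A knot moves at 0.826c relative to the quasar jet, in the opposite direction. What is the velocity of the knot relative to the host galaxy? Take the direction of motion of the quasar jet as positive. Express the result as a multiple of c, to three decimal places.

With v = 0.753 and u' = -0.826 (in units of c),
u = (u' + v)/(1 + u'v/c²):
u = (-0.826 + 0.753) / (1 + (-0.826)·0.753) = -0.0730/0.3780 = -0.1931

-0.193c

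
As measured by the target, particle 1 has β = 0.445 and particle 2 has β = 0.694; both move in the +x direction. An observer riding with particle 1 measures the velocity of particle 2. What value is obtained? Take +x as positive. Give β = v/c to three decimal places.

β_A = 0.445, β_B = 0.694.
Transform to A's frame with the inverse velocity-addition law: u' = (u − v)/(1 − uv/c²), taking u = β_B and v = β_A.
u' = (0.694 − 0.445) / (1 − (0.445)(0.694)) = 0.2490/0.6912 = 0.3603.

β = +0.360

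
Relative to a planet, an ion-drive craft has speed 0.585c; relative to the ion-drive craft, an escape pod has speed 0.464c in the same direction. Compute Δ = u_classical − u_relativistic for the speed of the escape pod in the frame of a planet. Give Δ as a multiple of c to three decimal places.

Galilean: u_cl = 0.464 + 0.585 = 1.0490.
Relativistic: u_rel = (0.464 + 0.585) / (1 + 0.464·0.585) = 1.0490/1.2714 = 0.8250.
Δ = 1.0490 − 0.8250 = 0.2240.
(The classical prediction exceeds c; the relativistic result does not.)

Δ = 0.224c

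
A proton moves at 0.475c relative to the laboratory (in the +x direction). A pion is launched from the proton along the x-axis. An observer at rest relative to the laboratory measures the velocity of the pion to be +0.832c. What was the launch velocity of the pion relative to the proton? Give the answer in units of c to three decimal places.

Invert the composition law: u' = (u − v)/(1 − uv/c²).
u' = (0.832 − 0.475) / (1 − (0.832)(0.475)) = 0.3570/0.6048 = 0.5903.

+0.590c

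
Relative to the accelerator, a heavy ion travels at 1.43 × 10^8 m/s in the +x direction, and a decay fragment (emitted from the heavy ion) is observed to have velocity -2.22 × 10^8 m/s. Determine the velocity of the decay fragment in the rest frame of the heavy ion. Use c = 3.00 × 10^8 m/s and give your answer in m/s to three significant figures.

v = 0.477c, u = -0.740c.
Invert the composition law: u' = (u − v)/(1 − uv/c²).
u' = (-0.740 − 0.477) / (1 − (-0.740)(0.477)) = -1.2167/1.3527 = -0.8994.
u' = -0.8994 × 3.00 × 10^8 m/s.

-2.70 × 10^8 m/s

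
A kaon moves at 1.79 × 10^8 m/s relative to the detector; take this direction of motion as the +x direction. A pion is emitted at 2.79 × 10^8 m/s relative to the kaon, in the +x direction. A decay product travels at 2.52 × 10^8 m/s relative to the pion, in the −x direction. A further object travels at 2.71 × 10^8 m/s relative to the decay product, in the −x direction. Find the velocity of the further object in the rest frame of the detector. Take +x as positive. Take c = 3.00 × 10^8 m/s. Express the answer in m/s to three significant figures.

-1.05 × 10^8 m/s

Apply u = (u' + v)/(1 + u'v/c²) successively, working outward toward the detector.
(Dividing each given speed by c = 3.00 × 10^8 m/s to work in units of c.)
Start: velocity of the kaon relative to the detector = 0.5967c.
Compose with the pion (u' = 0.930 in the kaon frame): u_1 = (0.930 + 0.597) / (1 + 0.930·0.597) = 1.5267/1.5549 = 0.9818.
Compose with the decay product (u' = -0.840 in the pion frame): u_2 = (-0.840 + 0.982) / (1 + (-0.840)·0.982) = 0.1418/0.1753 = 0.8094.
Compose with the further object (u' = -0.903 in the decay product frame): u_3 = (-0.903 + 0.809) / (1 + (-0.903)·0.809) = -0.0940/0.2689 = -0.3495.
So u = -0.3495 × 3.00 × 10^8 m/s.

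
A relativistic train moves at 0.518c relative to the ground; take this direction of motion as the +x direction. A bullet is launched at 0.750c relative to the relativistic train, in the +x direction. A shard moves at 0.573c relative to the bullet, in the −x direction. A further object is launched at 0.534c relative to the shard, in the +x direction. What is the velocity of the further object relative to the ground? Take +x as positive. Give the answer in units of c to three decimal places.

+0.903c

Apply u = (u' + v)/(1 + u'v/c²) successively, working outward toward the ground.
Start: velocity of the relativistic train relative to the ground = 0.5180c.
Compose with the bullet (u' = 0.750 in the relativistic train frame): u_1 = (0.750 + 0.518) / (1 + 0.750·0.518) = 1.2680/1.3885 = 0.9132.
Compose with the shard (u' = -0.573 in the bullet frame): u_2 = (-0.573 + 0.913) / (1 + (-0.573)·0.913) = 0.3402/0.4767 = 0.7136.
Compose with the further object (u' = 0.534 in the shard frame): u_3 = (0.534 + 0.714) / (1 + 0.534·0.714) = 1.2476/1.3811 = 0.9034.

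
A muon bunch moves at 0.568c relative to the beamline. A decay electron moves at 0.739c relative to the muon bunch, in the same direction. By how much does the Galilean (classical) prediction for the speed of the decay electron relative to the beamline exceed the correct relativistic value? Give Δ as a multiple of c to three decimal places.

Galilean: u_cl = 0.739 + 0.568 = 1.3070.
Relativistic: u_rel = (0.739 + 0.568) / (1 + 0.739·0.568) = 1.3070/1.4198 = 0.9206.
Δ = 1.3070 − 0.9206 = 0.3864.
(The classical prediction exceeds c; the relativistic result does not.)

Δ = 0.386c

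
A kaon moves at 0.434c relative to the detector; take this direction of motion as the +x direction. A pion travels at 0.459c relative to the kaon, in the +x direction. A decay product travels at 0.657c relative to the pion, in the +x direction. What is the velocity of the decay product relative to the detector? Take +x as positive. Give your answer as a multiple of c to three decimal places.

Apply u = (u' + v)/(1 + u'v/c²) successively, working outward toward the detector.
Start: velocity of the kaon relative to the detector = 0.4340c.
Compose with the pion (u' = 0.459 in the kaon frame): u_1 = (0.459 + 0.434) / (1 + 0.459·0.434) = 0.8930/1.1992 = 0.7447.
Compose with the decay product (u' = 0.657 in the pion frame): u_2 = (0.657 + 0.745) / (1 + 0.657·0.745) = 1.4017/1.4892 = 0.9412.

0.941c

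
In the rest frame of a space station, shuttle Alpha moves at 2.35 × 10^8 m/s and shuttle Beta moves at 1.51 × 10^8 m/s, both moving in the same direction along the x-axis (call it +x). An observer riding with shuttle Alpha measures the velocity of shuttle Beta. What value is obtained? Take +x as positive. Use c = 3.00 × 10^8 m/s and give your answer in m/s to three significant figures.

-1.39 × 10^8 m/s

β_A = 0.783, β_B = 0.503 (dividing each by c = 3.00 × 10^8 m/s).
Transform to A's frame with the inverse velocity-addition law: u' = (u − v)/(1 − uv/c²), taking u = β_B and v = β_A.
u' = (0.503 − 0.783) / (1 − (0.783)(0.503)) = -0.2800/0.6057 = -0.4623.
u' = -0.4623 × 3.00 × 10^8 m/s.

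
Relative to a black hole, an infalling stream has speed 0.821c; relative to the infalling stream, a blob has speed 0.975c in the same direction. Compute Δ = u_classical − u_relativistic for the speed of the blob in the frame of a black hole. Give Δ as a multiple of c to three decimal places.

Δ = 0.798c

Galilean: u_cl = 0.975 + 0.821 = 1.7960.
Relativistic: u_rel = (0.975 + 0.821) / (1 + 0.975·0.821) = 1.7960/1.8005 = 0.9975.
Δ = 1.7960 − 0.9975 = 0.7985.
(The classical prediction exceeds c; the relativistic result does not.)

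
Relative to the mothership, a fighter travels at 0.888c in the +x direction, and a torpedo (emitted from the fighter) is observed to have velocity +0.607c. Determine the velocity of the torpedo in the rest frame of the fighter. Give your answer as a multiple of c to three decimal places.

-0.610c

Invert the composition law: u' = (u − v)/(1 − uv/c²).
u' = (0.607 − 0.888) / (1 − (0.607)(0.888)) = -0.2810/0.4610 = -0.6096.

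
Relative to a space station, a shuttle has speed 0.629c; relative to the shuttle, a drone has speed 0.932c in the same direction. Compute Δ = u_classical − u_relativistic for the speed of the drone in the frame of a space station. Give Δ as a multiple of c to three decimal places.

Galilean: u_cl = 0.932 + 0.629 = 1.5610.
Relativistic: u_rel = (0.932 + 0.629) / (1 + 0.932·0.629) = 1.5610/1.5862 = 0.9841.
Δ = 1.5610 − 0.9841 = 0.5769.
(The classical prediction exceeds c; the relativistic result does not.)

Δ = 0.577c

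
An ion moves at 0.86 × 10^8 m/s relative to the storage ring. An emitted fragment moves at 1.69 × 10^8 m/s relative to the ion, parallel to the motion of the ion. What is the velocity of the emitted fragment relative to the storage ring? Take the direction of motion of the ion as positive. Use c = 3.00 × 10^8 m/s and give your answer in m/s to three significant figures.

In units of c (dividing by 3.00 × 10^8 m/s): v = 0.287, u' = 0.563.
u = (u' + v)/(1 + u'v/c²):
u = (0.563 + 0.287) / (1 + 0.563·0.287) = 0.8500/1.1615 = 0.7318
Converting back: u = 0.7318 × 3.00 × 10^8 m/s.

2.20 × 10^8 m/s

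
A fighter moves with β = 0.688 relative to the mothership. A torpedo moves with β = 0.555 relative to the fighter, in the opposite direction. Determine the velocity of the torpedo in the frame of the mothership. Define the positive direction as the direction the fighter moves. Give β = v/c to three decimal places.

With v = 0.688 and u' = -0.555 (in units of c),
u = (u' + v)/(1 + u'v/c²):
u = (-0.555 + 0.688) / (1 + (-0.555)·0.688) = 0.1330/0.6182 = 0.2152

β = +0.215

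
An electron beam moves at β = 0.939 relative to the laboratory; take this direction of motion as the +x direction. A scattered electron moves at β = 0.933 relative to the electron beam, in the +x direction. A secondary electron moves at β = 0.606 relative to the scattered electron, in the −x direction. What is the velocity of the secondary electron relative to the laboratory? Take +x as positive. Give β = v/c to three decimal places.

β = +0.991

Apply u = (u' + v)/(1 + u'v/c²) successively, working outward toward the laboratory.
Start: velocity of the electron beam relative to the laboratory = 0.9390c.
Compose with the scattered electron (u' = 0.933 in the electron beam frame): u_1 = (0.933 + 0.939) / (1 + 0.933·0.939) = 1.8720/1.8761 = 0.9978.
Compose with the secondary electron (u' = -0.606 in the scattered electron frame): u_2 = (-0.606 + 0.998) / (1 + (-0.606)·0.998) = 0.3918/0.3953 = 0.9911.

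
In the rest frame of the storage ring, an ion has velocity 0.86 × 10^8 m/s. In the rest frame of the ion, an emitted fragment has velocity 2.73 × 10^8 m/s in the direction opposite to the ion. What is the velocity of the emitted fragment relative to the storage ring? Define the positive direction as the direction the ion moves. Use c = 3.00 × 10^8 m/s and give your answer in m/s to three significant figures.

In units of c (dividing by 3.00 × 10^8 m/s): v = 0.287, u' = -0.910.
u = (u' + v)/(1 + u'v/c²):
u = (-0.910 + 0.287) / (1 + (-0.910)·0.287) = -0.6233/0.7391 = -0.8433
(Galilean addition would give -0.623c.)
Converting back: u = -0.8433 × 3.00 × 10^8 m/s.

-2.53 × 10^8 m/s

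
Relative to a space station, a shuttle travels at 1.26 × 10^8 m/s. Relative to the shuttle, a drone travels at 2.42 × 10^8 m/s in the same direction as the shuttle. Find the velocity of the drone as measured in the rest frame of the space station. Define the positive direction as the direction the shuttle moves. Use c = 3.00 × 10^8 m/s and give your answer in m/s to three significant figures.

In units of c (dividing by 3.00 × 10^8 m/s): v = 0.420, u' = 0.807.
u = (u' + v)/(1 + u'v/c²):
u = (0.807 + 0.420) / (1 + 0.807·0.420) = 1.2267/1.3388 = 0.9162
Converting back: u = 0.9162 × 3.00 × 10^8 m/s.

2.75 × 10^8 m/s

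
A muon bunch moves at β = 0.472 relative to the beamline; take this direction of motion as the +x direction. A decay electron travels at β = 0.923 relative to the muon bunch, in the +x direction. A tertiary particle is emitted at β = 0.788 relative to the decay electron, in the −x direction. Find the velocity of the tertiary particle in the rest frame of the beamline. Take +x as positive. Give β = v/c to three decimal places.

β = +0.784

Apply u = (u' + v)/(1 + u'v/c²) successively, working outward toward the beamline.
Start: velocity of the muon bunch relative to the beamline = 0.4720c.
Compose with the decay electron (u' = 0.923 in the muon bunch frame): u_1 = (0.923 + 0.472) / (1 + 0.923·0.472) = 1.3950/1.4357 = 0.9717.
Compose with the tertiary particle (u' = -0.788 in the decay electron frame): u_2 = (-0.788 + 0.972) / (1 + (-0.788)·0.972) = 0.1837/0.2343 = 0.7839.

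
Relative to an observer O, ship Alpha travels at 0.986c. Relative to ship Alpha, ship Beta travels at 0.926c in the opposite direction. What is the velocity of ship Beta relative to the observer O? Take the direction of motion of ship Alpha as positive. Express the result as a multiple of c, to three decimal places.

With v = 0.986 and u' = -0.926 (in units of c),
u = (u' + v)/(1 + u'v/c²):
u = (-0.926 + 0.986) / (1 + (-0.926)·0.986) = 0.0600/0.0870 = 0.6899

+0.690c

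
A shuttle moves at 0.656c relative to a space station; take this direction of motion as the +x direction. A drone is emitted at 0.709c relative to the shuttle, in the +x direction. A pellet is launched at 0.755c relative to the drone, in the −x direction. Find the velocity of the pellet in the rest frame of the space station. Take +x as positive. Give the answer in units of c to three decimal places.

+0.596c

Apply u = (u' + v)/(1 + u'v/c²) successively, working outward toward the space station.
Start: velocity of the shuttle relative to the space station = 0.6560c.
Compose with the drone (u' = 0.709 in the shuttle frame): u_1 = (0.709 + 0.656) / (1 + 0.709·0.656) = 1.3650/1.4651 = 0.9317.
Compose with the pellet (u' = -0.755 in the drone frame): u_2 = (-0.755 + 0.932) / (1 + (-0.755)·0.932) = 0.1767/0.2966 = 0.5957.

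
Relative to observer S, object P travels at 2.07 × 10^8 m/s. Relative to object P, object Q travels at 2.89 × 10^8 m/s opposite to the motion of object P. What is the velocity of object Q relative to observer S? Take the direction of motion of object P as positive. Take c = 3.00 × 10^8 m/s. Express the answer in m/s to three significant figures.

In units of c (dividing by 3.00 × 10^8 m/s): v = 0.690, u' = -0.963.
u = (u' + v)/(1 + u'v/c²):
u = (-0.963 + 0.690) / (1 + (-0.963)·0.690) = -0.2733/0.3353 = -0.8152
Converting back: u = -0.8152 × 3.00 × 10^8 m/s.

-2.45 × 10^8 m/s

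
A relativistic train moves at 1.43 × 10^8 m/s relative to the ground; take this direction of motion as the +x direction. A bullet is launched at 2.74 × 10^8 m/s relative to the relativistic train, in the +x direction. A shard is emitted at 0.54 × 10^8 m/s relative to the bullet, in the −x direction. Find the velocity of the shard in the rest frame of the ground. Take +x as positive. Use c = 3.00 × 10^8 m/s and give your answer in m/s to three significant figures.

Apply u = (u' + v)/(1 + u'v/c²) successively, working outward toward the ground.
(Dividing each given speed by c = 3.00 × 10^8 m/s to work in units of c.)
Start: velocity of the relativistic train relative to the ground = 0.4767c.
Compose with the bullet (u' = 0.913 in the relativistic train frame): u_1 = (0.913 + 0.477) / (1 + 0.913·0.477) = 1.3900/1.4354 = 0.9684.
Compose with the shard (u' = -0.180 in the bullet frame): u_2 = (-0.180 + 0.968) / (1 + (-0.180)·0.968) = 0.7884/0.8257 = 0.9548.
So u = 0.9548 × 3.00 × 10^8 m/s.

+2.86 × 10^8 m/s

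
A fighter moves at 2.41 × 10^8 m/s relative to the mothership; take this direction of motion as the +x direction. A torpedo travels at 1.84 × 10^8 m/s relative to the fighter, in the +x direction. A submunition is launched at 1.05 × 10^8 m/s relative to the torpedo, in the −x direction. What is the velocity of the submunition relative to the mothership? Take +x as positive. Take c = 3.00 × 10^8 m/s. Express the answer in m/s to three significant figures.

+2.69 × 10^8 m/s

Apply u = (u' + v)/(1 + u'v/c²) successively, working outward toward the mothership.
(Dividing each given speed by c = 3.00 × 10^8 m/s to work in units of c.)
Start: velocity of the fighter relative to the mothership = 0.8033c.
Compose with the torpedo (u' = 0.613 in the fighter frame): u_1 = (0.613 + 0.803) / (1 + 0.613·0.803) = 1.4167/1.4927 = 0.9491.
Compose with the submunition (u' = -0.350 in the torpedo frame): u_2 = (-0.350 + 0.949) / (1 + (-0.350)·0.949) = 0.5991/0.6678 = 0.8970.
So u = 0.8970 × 3.00 × 10^8 m/s.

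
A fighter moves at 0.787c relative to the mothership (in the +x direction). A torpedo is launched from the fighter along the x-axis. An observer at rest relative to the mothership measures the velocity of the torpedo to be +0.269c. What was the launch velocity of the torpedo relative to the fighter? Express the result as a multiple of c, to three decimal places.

-0.657c

Invert the composition law: u' = (u − v)/(1 − uv/c²).
u' = (0.269 − 0.787) / (1 − (0.269)(0.787)) = -0.5180/0.7883 = -0.6571.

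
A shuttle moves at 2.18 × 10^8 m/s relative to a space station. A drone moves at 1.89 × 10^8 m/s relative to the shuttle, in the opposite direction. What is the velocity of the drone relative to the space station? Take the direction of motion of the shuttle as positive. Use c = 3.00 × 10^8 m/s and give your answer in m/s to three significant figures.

In units of c (dividing by 3.00 × 10^8 m/s): v = 0.727, u' = -0.630.
u = (u' + v)/(1 + u'v/c²):
u = (-0.630 + 0.727) / (1 + (-0.630)·0.727) = 0.0967/0.5422 = 0.1783
(Galilean addition would give +0.097c.)
Converting back: u = 0.1783 × 3.00 × 10^8 m/s.

+5.35 × 10^7 m/s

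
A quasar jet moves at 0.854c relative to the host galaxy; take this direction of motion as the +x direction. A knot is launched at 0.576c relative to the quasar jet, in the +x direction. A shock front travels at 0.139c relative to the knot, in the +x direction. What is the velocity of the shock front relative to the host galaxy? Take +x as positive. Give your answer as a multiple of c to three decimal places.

0.968c

Apply u = (u' + v)/(1 + u'v/c²) successively, working outward toward the host galaxy.
Start: velocity of the quasar jet relative to the host galaxy = 0.8540c.
Compose with the knot (u' = 0.576 in the quasar jet frame): u_1 = (0.576 + 0.854) / (1 + 0.576·0.854) = 1.4300/1.4919 = 0.9585.
Compose with the shock front (u' = 0.139 in the knot frame): u_2 = (0.139 + 0.959) / (1 + 0.139·0.959) = 1.0975/1.1332 = 0.9685.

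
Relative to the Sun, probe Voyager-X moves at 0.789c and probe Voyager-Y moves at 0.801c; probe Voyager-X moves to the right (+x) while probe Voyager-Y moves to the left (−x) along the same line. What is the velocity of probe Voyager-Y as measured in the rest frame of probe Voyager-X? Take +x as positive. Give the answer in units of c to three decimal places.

-0.974c

β_A = 0.789, β_B = -0.801.
Transform to A's frame with the inverse velocity-addition law: u' = (u − v)/(1 − uv/c²), taking u = β_B and v = β_A.
u' = (-0.801 − 0.789) / (1 − (0.789)(-0.801)) = -1.5900/1.6320 = -0.9743.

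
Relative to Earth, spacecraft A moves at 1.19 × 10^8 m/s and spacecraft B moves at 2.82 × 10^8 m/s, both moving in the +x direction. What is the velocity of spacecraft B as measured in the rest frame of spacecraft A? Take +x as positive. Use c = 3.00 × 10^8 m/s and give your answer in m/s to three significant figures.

+2.60 × 10^8 m/s

β_A = 0.397, β_B = 0.940 (dividing each by c = 3.00 × 10^8 m/s).
Transform to A's frame with the inverse velocity-addition law: u' = (u − v)/(1 − uv/c²), taking u = β_B and v = β_A.
u' = (0.940 − 0.397) / (1 − (0.397)(0.940)) = 0.5433/0.6271 = 0.8664.
u' = 0.8664 × 3.00 × 10^8 m/s.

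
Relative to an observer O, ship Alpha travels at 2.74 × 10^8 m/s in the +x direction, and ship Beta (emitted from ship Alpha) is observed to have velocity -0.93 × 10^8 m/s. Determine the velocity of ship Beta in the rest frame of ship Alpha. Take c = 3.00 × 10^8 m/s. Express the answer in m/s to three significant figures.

-2.86 × 10^8 m/s

v = 0.913c, u = -0.310c.
Invert the composition law: u' = (u − v)/(1 − uv/c²).
u' = (-0.310 − 0.913) / (1 − (-0.310)(0.913)) = -1.2233/1.2831 = -0.9534.
u' = -0.9534 × 3.00 × 10^8 m/s.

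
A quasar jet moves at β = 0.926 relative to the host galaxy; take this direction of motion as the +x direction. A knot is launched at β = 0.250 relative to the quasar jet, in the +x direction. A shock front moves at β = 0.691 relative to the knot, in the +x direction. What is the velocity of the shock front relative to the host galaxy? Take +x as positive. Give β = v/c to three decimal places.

Apply u = (u' + v)/(1 + u'v/c²) successively, working outward toward the host galaxy.
Start: velocity of the quasar jet relative to the host galaxy = 0.9260c.
Compose with the knot (u' = 0.250 in the quasar jet frame): u_1 = (0.250 + 0.926) / (1 + 0.250·0.926) = 1.1760/1.2315 = 0.9549.
Compose with the shock front (u' = 0.691 in the knot frame): u_2 = (0.691 + 0.955) / (1 + 0.691·0.955) = 1.6459/1.6599 = 0.9916.

β = 0.992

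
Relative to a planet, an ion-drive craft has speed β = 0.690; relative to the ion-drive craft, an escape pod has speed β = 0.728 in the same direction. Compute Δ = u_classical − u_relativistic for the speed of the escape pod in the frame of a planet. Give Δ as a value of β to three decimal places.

Δ = 0.474

Galilean: u_cl = 0.728 + 0.690 = 1.4180.
Relativistic: u_rel = (0.728 + 0.690) / (1 + 0.728·0.690) = 1.4180/1.5023 = 0.9439.
Δ = 1.4180 − 0.9439 = 0.4741.
(The classical prediction exceeds c; the relativistic result does not.)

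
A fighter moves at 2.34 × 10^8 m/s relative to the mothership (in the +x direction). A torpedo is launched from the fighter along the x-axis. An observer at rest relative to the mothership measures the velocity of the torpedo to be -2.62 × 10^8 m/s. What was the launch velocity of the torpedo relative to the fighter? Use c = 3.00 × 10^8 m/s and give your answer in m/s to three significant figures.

v = 0.780c, u = -0.873c.
Invert the composition law: u' = (u − v)/(1 − uv/c²).
u' = (-0.873 − 0.780) / (1 − (-0.873)(0.780)) = -1.6533/1.6812 = -0.9834.
u' = -0.9834 × 3.00 × 10^8 m/s.

-2.95 × 10^8 m/s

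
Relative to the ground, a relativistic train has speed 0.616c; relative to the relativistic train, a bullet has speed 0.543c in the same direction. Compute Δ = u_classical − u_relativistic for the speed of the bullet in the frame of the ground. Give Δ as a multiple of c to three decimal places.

Δ = 0.291c

Galilean: u_cl = 0.543 + 0.616 = 1.1590.
Relativistic: u_rel = (0.543 + 0.616) / (1 + 0.543·0.616) = 1.1590/1.3345 = 0.8685.
Δ = 1.1590 − 0.8685 = 0.2905.
(The classical prediction exceeds c; the relativistic result does not.)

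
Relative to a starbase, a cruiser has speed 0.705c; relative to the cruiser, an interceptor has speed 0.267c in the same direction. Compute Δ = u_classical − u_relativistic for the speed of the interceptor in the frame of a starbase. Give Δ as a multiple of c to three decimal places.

Galilean: u_cl = 0.267 + 0.705 = 0.9720.
Relativistic: u_rel = (0.267 + 0.705) / (1 + 0.267·0.705) = 0.9720/1.1882 = 0.8180.
Δ = 0.9720 − 0.8180 = 0.1540.

Δ = 0.154c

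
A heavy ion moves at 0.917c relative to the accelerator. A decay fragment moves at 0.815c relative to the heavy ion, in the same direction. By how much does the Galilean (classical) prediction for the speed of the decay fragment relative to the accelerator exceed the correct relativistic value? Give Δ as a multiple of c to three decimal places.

Δ = 0.741c

Galilean: u_cl = 0.815 + 0.917 = 1.7320.
Relativistic: u_rel = (0.815 + 0.917) / (1 + 0.815·0.917) = 1.7320/1.7474 = 0.9912.
Δ = 1.7320 − 0.9912 = 0.7408.
(The classical prediction exceeds c; the relativistic result does not.)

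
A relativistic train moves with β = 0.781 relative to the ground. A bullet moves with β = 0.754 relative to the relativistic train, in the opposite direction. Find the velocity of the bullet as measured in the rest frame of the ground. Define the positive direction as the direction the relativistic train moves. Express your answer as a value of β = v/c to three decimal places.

With v = 0.781 and u' = -0.754 (in units of c),
u = (u' + v)/(1 + u'v/c²):
u = (-0.754 + 0.781) / (1 + (-0.754)·0.781) = 0.0270/0.4111 = 0.0657

β = +0.066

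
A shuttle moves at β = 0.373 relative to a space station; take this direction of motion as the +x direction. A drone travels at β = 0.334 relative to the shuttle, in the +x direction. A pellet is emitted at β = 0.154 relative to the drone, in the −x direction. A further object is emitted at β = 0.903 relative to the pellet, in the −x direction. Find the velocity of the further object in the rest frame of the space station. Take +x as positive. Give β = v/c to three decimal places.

β = -0.718

Apply u = (u' + v)/(1 + u'v/c²) successively, working outward toward the space station.
Start: velocity of the shuttle relative to the space station = 0.3730c.
Compose with the drone (u' = 0.334 in the shuttle frame): u_1 = (0.334 + 0.373) / (1 + 0.334·0.373) = 0.7070/1.1246 = 0.6287.
Compose with the pellet (u' = -0.154 in the drone frame): u_2 = (-0.154 + 0.629) / (1 + (-0.154)·0.629) = 0.4747/0.9032 = 0.5256.
Compose with the further object (u' = -0.903 in the pellet frame): u_3 = (-0.903 + 0.526) / (1 + (-0.903)·0.526) = -0.3774/0.5254 = -0.7184.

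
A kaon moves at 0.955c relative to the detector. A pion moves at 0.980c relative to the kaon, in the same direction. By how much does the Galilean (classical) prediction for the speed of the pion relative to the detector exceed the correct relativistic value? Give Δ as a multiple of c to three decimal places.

Δ = 0.935c

Galilean: u_cl = 0.980 + 0.955 = 1.9350.
Relativistic: u_rel = (0.980 + 0.955) / (1 + 0.980·0.955) = 1.9350/1.9359 = 0.9995.
Δ = 1.9350 − 0.9995 = 0.9355.
(The classical prediction exceeds c; the relativistic result does not.)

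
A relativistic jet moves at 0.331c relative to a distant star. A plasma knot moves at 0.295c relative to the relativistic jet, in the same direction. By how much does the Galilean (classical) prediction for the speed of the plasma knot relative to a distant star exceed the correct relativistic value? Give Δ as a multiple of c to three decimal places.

Δ = 0.056c

Galilean: u_cl = 0.295 + 0.331 = 0.6260.
Relativistic: u_rel = (0.295 + 0.331) / (1 + 0.295·0.331) = 0.6260/1.0976 = 0.5703.
Δ = 0.6260 − 0.5703 = 0.0557.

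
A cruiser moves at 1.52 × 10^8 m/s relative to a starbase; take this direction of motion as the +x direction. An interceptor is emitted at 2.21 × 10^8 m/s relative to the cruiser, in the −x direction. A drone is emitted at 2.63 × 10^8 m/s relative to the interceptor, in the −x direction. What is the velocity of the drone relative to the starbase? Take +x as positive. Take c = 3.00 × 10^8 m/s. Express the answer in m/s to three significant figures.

Apply u = (u' + v)/(1 + u'v/c²) successively, working outward toward the starbase.
(Dividing each given speed by c = 3.00 × 10^8 m/s to work in units of c.)
Start: velocity of the cruiser relative to the starbase = 0.5067c.
Compose with the interceptor (u' = -0.737 in the cruiser frame): u_1 = (-0.737 + 0.507) / (1 + (-0.737)·0.507) = -0.2300/0.6268 = -0.3670.
Compose with the drone (u' = -0.877 in the interceptor frame): u_2 = (-0.877 + (-0.367)) / (1 + (-0.877)·(-0.367)) = -1.2436/1.3217 = -0.9409.
So u = -0.9409 × 3.00 × 10^8 m/s.

-2.82 × 10^8 m/s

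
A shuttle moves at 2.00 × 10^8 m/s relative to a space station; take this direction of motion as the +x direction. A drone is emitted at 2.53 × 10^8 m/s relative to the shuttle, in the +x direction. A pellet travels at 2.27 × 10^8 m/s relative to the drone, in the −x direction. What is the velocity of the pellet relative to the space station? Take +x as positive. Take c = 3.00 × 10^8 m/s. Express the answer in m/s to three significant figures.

Apply u = (u' + v)/(1 + u'v/c²) successively, working outward toward the space station.
(Dividing each given speed by c = 3.00 × 10^8 m/s to work in units of c.)
Start: velocity of the shuttle relative to the space station = 0.6667c.
Compose with the drone (u' = 0.843 in the shuttle frame): u_1 = (0.843 + 0.667) / (1 + 0.843·0.667) = 1.5100/1.5622 = 0.9666.
Compose with the pellet (u' = -0.757 in the drone frame): u_2 = (-0.757 + 0.967) / (1 + (-0.757)·0.967) = 0.2099/0.2686 = 0.7814.
So u = 0.7814 × 3.00 × 10^8 m/s.

+2.34 × 10^8 m/s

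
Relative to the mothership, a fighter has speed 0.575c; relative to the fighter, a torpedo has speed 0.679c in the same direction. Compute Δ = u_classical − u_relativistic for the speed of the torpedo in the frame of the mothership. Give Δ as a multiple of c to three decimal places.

Δ = 0.352c

Galilean: u_cl = 0.679 + 0.575 = 1.2540.
Relativistic: u_rel = (0.679 + 0.575) / (1 + 0.679·0.575) = 1.2540/1.3904 = 0.9019.
Δ = 1.2540 − 0.9019 = 0.3521.
(The classical prediction exceeds c; the relativistic result does not.)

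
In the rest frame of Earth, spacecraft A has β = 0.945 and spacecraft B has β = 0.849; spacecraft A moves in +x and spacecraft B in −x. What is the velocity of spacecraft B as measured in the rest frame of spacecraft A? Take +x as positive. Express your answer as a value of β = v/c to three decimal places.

β_A = 0.945, β_B = -0.849.
Transform to A's frame with the inverse velocity-addition law: u' = (u − v)/(1 − uv/c²), taking u = β_B and v = β_A.
u' = (-0.849 − 0.945) / (1 − (0.945)(-0.849)) = -1.7940/1.8023 = -0.9954.

β = -0.995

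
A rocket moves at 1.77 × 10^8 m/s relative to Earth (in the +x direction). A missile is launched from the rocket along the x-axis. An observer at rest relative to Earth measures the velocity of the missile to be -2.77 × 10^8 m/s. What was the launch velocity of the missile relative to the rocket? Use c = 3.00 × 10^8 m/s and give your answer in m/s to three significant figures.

-2.94 × 10^8 m/s

v = 0.590c, u = -0.923c.
Invert the composition law: u' = (u − v)/(1 − uv/c²).
u' = (-0.923 − 0.590) / (1 − (-0.923)(0.590)) = -1.5133/1.5448 = -0.9797.
u' = -0.9797 × 3.00 × 10^8 m/s.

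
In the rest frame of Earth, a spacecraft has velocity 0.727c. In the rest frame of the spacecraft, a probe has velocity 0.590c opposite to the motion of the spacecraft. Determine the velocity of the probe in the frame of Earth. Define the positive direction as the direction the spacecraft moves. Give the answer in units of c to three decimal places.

+0.240c

With v = 0.727 and u' = -0.590 (in units of c),
u = (u' + v)/(1 + u'v/c²):
u = (-0.590 + 0.727) / (1 + (-0.590)·0.727) = 0.1370/0.5711 = 0.2399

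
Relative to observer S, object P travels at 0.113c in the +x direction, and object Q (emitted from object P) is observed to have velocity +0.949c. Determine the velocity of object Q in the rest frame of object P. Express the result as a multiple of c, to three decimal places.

Invert the composition law: u' = (u − v)/(1 − uv/c²).
u' = (0.949 − 0.113) / (1 − (0.949)(0.113)) = 0.8360/0.8928 = 0.9364.

+0.936c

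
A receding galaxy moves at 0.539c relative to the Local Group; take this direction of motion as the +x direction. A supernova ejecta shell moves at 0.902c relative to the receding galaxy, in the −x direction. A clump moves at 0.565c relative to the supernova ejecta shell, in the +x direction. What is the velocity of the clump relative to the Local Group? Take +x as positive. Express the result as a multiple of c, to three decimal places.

Apply u = (u' + v)/(1 + u'v/c²) successively, working outward toward the Local Group.
Start: velocity of the receding galaxy relative to the Local Group = 0.5390c.
Compose with the supernova ejecta shell (u' = -0.902 in the receding galaxy frame): u_1 = (-0.902 + 0.539) / (1 + (-0.902)·0.539) = -0.3630/0.5138 = -0.7065.
Compose with the clump (u' = 0.565 in the supernova ejecta shell frame): u_2 = (0.565 + (-0.706)) / (1 + 0.565·(-0.706)) = -0.1415/0.6008 = -0.2355.

-0.235c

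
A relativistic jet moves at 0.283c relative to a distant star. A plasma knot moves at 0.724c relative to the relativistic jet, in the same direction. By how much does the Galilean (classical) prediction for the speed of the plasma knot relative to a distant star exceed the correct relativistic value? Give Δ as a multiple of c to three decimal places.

Galilean: u_cl = 0.724 + 0.283 = 1.0070.
Relativistic: u_rel = (0.724 + 0.283) / (1 + 0.724·0.283) = 1.0070/1.2049 = 0.8358.
Δ = 1.0070 − 0.8358 = 0.1712.
(The classical prediction exceeds c; the relativistic result does not.)

Δ = 0.171c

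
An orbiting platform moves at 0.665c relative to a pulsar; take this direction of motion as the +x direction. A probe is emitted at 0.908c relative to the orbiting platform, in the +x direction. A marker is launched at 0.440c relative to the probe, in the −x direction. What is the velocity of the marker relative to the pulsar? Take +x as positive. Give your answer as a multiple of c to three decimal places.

+0.951c

Apply u = (u' + v)/(1 + u'v/c²) successively, working outward toward the pulsar.
Start: velocity of the orbiting platform relative to the pulsar = 0.6650c.
Compose with the probe (u' = 0.908 in the orbiting platform frame): u_1 = (0.908 + 0.665) / (1 + 0.908·0.665) = 1.5730/1.6038 = 0.9808.
Compose with the marker (u' = -0.440 in the probe frame): u_2 = (-0.440 + 0.981) / (1 + (-0.440)·0.981) = 0.5408/0.5685 = 0.9513.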